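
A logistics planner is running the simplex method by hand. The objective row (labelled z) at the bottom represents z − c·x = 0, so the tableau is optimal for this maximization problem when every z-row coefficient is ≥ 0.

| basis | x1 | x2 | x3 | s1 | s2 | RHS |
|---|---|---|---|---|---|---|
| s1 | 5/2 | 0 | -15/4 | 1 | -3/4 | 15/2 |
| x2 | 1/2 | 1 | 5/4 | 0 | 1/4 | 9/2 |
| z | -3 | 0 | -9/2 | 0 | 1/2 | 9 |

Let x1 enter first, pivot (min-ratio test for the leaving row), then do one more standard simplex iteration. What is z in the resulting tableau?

Ratio test on column x1 — row 1: (15/2)/(5/2) = 3; row 2: (9/2)/(1/2) = 9. Minimum is 3 at row 1 (s1 leaves); pivot element 5/2.
Pivot on row 1; the z-row RHS becomes 9 − (-3)·3 = 18.
Next entering variable (most negative z-row entry -9): x3.
Ratio test on column x3 — row 1: entry -3/2 ≤ 0; row 2: 3/2 = 3/2. Minimum is 3/2 at row 2 (x2 leaves); pivot element 2.
After the second pivot the z-row RHS is 18 − (-9)·(3/2) = 63/2.

63/2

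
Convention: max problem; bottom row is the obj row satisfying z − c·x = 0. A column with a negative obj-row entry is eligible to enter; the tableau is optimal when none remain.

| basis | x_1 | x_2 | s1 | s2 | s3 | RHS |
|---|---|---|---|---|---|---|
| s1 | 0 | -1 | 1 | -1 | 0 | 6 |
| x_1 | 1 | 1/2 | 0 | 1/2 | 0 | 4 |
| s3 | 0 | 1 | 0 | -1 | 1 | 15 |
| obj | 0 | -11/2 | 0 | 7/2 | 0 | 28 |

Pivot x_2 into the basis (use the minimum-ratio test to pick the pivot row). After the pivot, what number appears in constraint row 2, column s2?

1

Ratio test on column x_2 — row 1: entry -1 ≤ 0; row 2: 4/(1/2) = 8; row 3: 15/1 = 15. Minimum is 8 at row 2 (x_1 leaves); pivot element 1/2.
Divide row 2 by 1/2; eliminate column x_2 from the other rows.
In the new row 2, the s2 entry is the old entry divided by the pivot: (1/2)/(1/2) = 1.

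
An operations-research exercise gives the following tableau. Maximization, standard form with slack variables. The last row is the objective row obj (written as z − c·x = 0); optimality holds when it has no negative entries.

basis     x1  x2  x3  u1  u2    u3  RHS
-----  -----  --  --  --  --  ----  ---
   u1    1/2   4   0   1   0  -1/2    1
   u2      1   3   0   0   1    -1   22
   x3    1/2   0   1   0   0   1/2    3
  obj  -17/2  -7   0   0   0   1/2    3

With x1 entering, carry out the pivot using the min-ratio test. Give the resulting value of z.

Ratio test on column x1 — row 1: 1/(1/2) = 2; row 2: 22/1 = 22; row 3: 3/(1/2) = 6. Minimum is 2 at row 1 (u1 leaves); pivot element 1/2.
Pivot on row 1; the obj-row RHS becomes 3 − (-17/2)·2 = 20.

20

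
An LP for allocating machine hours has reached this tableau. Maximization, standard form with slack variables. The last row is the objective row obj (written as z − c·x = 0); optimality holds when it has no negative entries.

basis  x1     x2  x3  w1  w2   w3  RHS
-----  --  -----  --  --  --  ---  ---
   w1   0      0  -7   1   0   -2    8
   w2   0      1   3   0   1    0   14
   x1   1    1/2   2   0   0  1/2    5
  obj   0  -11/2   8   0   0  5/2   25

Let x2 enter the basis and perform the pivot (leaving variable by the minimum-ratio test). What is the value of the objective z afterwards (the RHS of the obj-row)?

Ratio test on column x2 — row 1: entry 0 ≤ 0; row 2: 14/1 = 14; row 3: 5/(1/2) = 10. Minimum is 10 at row 3 (x1 leaves); pivot element 1/2.
Pivot on row 3; the obj-row RHS becomes 25 − (-11/2)·10 = 80.

80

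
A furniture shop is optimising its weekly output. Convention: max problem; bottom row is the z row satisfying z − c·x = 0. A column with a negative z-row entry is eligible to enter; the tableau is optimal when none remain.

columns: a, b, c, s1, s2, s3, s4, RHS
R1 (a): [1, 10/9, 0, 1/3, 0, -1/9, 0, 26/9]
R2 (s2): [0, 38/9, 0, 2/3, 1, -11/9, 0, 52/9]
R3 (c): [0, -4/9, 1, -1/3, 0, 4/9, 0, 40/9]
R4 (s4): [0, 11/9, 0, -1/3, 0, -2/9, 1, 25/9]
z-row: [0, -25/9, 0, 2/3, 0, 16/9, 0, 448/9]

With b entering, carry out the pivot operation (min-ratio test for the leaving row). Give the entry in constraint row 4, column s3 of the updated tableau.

Ratio test on column b — row 1: (26/9)/(10/9) = 13/5; row 2: (52/9)/(38/9) = 26/19; row 3: entry -4/9 ≤ 0; row 4: (25/9)/(11/9) = 25/11. Minimum is 26/19 at row 2 (s2 leaves); pivot element 38/9.
Divide row 2 by 38/9; eliminate column b from the other rows.
Row 4 update in column s3: -2/9 − (11/9)·(-11/38) = 5/38.

5/38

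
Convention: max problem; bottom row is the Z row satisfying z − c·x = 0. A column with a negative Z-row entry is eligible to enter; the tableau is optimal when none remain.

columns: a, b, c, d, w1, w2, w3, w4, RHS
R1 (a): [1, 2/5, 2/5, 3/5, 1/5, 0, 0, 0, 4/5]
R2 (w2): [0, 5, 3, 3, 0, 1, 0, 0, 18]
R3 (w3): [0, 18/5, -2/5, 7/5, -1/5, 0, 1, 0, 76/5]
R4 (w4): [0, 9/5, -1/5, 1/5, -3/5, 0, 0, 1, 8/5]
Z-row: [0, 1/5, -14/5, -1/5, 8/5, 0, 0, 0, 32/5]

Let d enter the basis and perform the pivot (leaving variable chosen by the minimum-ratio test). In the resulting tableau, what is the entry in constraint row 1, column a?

Ratio test on column d — row 1: (4/5)/(3/5) = 4/3; row 2: 18/3 = 6; row 3: (76/5)/(7/5) = 76/7; row 4: (8/5)/(1/5) = 8. Minimum is 4/3 at row 1 (a leaves); pivot element 3/5.
Divide row 1 by 3/5; eliminate column d from the other rows.
In the new row 1, the a entry is the old entry divided by the pivot: 1/(3/5) = 5/3.

5/3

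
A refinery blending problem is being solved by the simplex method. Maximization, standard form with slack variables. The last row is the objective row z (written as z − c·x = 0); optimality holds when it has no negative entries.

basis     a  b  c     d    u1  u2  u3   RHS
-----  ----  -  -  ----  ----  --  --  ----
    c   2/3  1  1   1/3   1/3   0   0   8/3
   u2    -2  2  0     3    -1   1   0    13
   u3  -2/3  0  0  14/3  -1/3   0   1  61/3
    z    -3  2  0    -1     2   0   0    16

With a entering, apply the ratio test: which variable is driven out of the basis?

Column a entries and ratios — c: (8/3)/(2/3) = 4; u2: -2 ≤ 0, skip; u3: -2/3 ≤ 0, skip.
Smallest ratio is 4 in the row of c, so c leaves.

c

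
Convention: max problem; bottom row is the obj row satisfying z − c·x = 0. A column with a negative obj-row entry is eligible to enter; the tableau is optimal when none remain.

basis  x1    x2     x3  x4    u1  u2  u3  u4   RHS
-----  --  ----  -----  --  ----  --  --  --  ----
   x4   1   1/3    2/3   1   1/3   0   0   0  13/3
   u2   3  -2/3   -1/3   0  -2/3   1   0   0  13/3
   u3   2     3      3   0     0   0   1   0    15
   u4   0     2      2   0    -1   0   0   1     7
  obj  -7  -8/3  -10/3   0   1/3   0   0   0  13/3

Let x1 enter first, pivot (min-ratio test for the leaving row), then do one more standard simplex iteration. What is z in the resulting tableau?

263/9

Ratio test on column x1 — row 1: (13/3)/1 = 13/3; row 2: (13/3)/3 = 13/9; row 3: 15/2 = 15/2; row 4: entry 0 ≤ 0. Minimum is 13/9 at row 2 (u2 leaves); pivot element 3.
Pivot on row 2; the obj-row RHS becomes 13/3 − (-7)·(13/9) = 130/9.
Next entering variable (most negative obj-row entry -38/9): x2.
Ratio test on column x2 — row 1: (26/9)/(5/9) = 26/5; row 2: entry -2/9 ≤ 0; row 3: (109/9)/(31/9) = 109/31; row 4: 7/2 = 7/2. Minimum is 7/2 at row 4 (u4 leaves); pivot element 2.
After the second pivot the obj-row RHS is 130/9 − (-38/9)·(7/2) = 263/9.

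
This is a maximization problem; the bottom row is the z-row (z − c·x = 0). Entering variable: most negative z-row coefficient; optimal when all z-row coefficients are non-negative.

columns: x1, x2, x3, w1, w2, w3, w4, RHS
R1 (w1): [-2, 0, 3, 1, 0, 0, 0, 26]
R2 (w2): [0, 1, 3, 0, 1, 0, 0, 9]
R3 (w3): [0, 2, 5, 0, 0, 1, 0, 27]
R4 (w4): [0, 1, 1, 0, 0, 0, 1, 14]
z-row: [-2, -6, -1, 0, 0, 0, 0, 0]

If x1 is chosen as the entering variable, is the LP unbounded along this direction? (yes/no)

Every constraint-row entry in column x1 is ≤ 0, so increasing x1 is unbounded.

yes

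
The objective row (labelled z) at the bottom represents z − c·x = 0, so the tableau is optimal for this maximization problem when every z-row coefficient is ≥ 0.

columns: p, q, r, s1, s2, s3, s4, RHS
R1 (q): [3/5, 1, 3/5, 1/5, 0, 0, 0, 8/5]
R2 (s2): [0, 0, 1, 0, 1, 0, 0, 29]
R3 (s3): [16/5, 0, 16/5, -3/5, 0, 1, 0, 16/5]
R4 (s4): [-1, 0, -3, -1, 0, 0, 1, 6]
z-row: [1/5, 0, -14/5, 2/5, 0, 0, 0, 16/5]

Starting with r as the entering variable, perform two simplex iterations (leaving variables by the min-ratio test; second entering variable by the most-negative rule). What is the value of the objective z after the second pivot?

32/5

Ratio test on column r — row 1: (8/5)/(3/5) = 8/3; row 2: 29/1 = 29; row 3: (16/5)/(16/5) = 1; row 4: entry -3 ≤ 0. Minimum is 1 at row 3 (s3 leaves); pivot element 16/5.
Pivot on row 3; the z-row RHS becomes 16/5 − (-14/5)·1 = 6.
Next entering variable (most negative z-row entry -1/8): s1.
Ratio test on column s1 — row 1: 1/(5/16) = 16/5; row 2: 28/(3/16) = 448/3; row 3: entry -3/16 ≤ 0; row 4: entry -25/16 ≤ 0. Minimum is 16/5 at row 1 (q leaves); pivot element 5/16.
After the second pivot the z-row RHS is 6 − (-1/8)·(16/5) = 32/5.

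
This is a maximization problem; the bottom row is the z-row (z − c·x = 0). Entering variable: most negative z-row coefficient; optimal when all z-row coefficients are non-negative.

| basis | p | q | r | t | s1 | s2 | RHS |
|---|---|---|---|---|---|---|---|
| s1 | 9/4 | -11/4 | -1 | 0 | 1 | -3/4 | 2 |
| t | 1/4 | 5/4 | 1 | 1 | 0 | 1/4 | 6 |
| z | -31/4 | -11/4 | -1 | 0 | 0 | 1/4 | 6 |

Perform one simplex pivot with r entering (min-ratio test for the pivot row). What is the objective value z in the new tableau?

Ratio test on column r — row 1: entry -1 ≤ 0; row 2: 6/1 = 6. Minimum is 6 at row 2 (t leaves); pivot element 1.
Pivot on row 2; the z-row RHS becomes 6 − (-1)·6 = 12.

12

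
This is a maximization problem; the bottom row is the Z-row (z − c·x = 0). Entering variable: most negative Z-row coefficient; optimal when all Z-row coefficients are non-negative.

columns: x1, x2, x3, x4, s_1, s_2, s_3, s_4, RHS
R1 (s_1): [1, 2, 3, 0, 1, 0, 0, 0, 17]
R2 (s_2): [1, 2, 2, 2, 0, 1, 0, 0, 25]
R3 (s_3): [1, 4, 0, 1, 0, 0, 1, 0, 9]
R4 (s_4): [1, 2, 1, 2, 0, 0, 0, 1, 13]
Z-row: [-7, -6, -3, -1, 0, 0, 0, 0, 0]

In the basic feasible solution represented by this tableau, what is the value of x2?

x2 is not in the basis, so in the current basic feasible solution x2 = 0.

0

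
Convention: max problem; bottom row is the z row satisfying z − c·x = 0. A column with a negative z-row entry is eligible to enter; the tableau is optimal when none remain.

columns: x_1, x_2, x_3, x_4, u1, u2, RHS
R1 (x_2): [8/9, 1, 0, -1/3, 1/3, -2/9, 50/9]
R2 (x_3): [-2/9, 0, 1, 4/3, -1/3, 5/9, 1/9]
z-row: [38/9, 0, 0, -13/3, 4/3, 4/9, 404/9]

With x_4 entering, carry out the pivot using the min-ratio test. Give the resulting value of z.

181/4

Ratio test on column x_4 — row 1: entry -1/3 ≤ 0; row 2: (1/9)/(4/3) = 1/12. Minimum is 1/12 at row 2 (x_3 leaves); pivot element 4/3.
Pivot on row 2; the z-row RHS becomes 404/9 − (-13/3)·(1/12) = 181/4.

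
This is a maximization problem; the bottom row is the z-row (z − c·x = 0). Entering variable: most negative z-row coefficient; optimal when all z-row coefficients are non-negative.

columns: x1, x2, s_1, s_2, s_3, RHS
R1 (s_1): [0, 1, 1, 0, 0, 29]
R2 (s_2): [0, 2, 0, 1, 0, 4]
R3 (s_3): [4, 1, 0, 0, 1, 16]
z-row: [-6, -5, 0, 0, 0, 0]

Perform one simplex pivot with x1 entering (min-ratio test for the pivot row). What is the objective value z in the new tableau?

24

Ratio test on column x1 — row 1: entry 0 ≤ 0; row 2: entry 0 ≤ 0; row 3: 16/4 = 4. Minimum is 4 at row 3 (s_3 leaves); pivot element 4.
Pivot on row 3; the z-row RHS becomes 0 − (-6)·4 = 24.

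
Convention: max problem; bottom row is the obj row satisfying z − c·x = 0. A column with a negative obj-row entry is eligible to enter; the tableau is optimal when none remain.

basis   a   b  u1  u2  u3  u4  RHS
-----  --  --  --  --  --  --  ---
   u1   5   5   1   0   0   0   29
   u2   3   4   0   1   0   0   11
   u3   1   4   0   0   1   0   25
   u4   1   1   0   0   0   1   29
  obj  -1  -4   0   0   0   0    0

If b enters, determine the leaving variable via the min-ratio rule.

u2

Column b entries and ratios — u1: 29/5 = 29/5; u2: 11/4 = 11/4; u3: 25/4 = 25/4; u4: 29/1 = 29.
Smallest ratio is 11/4 in the row of u2, so u2 leaves.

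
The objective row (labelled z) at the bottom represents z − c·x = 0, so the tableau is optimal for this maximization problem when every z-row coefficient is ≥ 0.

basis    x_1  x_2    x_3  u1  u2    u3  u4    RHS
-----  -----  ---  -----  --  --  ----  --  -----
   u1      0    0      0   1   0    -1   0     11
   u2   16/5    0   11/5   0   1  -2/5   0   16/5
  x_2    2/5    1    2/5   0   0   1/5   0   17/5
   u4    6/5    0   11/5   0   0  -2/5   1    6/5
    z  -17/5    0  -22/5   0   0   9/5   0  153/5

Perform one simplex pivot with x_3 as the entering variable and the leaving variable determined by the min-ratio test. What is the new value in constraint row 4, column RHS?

Ratio test on column x_3 — row 1: entry 0 ≤ 0; row 2: (16/5)/(11/5) = 16/11; row 3: (17/5)/(2/5) = 17/2; row 4: (6/5)/(11/5) = 6/11. Minimum is 6/11 at row 4 (u4 leaves); pivot element 11/5.
Divide row 4 by 11/5; eliminate column x_3 from the other rows.
In the new row 4, the RHS entry is the old entry divided by the pivot: (6/5)/(11/5) = 6/11.

6/11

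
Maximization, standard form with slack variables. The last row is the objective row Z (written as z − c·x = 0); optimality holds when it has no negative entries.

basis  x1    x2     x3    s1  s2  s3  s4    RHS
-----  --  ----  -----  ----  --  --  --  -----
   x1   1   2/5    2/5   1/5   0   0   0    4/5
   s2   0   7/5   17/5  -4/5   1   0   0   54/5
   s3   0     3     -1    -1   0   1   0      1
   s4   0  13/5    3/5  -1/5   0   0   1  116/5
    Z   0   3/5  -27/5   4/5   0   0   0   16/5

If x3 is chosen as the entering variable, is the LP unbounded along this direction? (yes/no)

Column x3 has positive entries in row(s) 1, 2, 4, so the ratio test bounds it — not unbounded.

no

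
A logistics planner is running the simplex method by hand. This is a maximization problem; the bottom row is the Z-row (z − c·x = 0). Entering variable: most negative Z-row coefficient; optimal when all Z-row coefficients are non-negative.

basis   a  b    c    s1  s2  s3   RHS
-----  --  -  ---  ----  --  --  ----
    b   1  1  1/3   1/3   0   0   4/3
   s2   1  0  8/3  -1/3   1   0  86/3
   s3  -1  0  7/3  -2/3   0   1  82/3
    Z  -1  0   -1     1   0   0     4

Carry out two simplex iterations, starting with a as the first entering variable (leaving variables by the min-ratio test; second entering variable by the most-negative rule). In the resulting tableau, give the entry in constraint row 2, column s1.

Ratio test on column a — row 1: (4/3)/1 = 4/3; row 2: (86/3)/1 = 86/3; row 3: entry -1 ≤ 0. Minimum is 4/3 at row 1 (b leaves); pivot element 1.
Divide row 1 by 1; eliminate column a from the other rows.
Second iteration: most negative Z-row entry is -2/3 in column c, so c enters.
Ratio test on column c — row 1: (4/3)/(1/3) = 4; row 2: (82/3)/(7/3) = 82/7; row 3: (86/3)/(8/3) = 43/4. Minimum is 4 at row 1 (a leaves); pivot element 1/3.
Divide row 1 by 1/3; eliminate column c from the other rows.
After both pivots, the entry at constraint row 2, column s1 is -3.

-3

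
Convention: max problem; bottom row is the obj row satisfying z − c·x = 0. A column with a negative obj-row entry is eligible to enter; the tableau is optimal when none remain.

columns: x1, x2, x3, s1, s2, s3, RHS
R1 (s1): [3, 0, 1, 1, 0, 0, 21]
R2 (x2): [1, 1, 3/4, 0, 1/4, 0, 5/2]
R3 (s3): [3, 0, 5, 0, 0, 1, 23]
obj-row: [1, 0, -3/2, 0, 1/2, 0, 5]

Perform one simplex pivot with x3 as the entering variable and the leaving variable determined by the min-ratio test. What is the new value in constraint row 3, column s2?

Ratio test on column x3 — row 1: 21/1 = 21; row 2: (5/2)/(3/4) = 10/3; row 3: 23/5 = 23/5. Minimum is 10/3 at row 2 (x2 leaves); pivot element 3/4.
Divide row 2 by 3/4; eliminate column x3 from the other rows.
Row 3 update in column s2: 0 − 5·(1/3) = -5/3.

-5/3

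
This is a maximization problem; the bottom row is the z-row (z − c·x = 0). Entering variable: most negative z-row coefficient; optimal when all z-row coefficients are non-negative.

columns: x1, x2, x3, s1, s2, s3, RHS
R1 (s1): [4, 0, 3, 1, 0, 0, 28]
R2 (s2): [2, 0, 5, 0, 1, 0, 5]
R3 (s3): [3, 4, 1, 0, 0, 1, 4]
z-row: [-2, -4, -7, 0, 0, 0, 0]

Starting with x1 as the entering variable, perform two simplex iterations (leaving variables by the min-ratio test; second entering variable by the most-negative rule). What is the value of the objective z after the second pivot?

Ratio test on column x1 — row 1: 28/4 = 7; row 2: 5/2 = 5/2; row 3: 4/3 = 4/3. Minimum is 4/3 at row 3 (s3 leaves); pivot element 3.
Pivot on row 3; the z-row RHS becomes 0 − (-2)·(4/3) = 8/3.
Next entering variable (most negative z-row entry -19/3): x3.
Ratio test on column x3 — row 1: (68/3)/(5/3) = 68/5; row 2: (7/3)/(13/3) = 7/13; row 3: (4/3)/(1/3) = 4. Minimum is 7/13 at row 2 (s2 leaves); pivot element 13/3.
After the second pivot the z-row RHS is 8/3 − (-19/3)·(7/13) = 79/13.

79/13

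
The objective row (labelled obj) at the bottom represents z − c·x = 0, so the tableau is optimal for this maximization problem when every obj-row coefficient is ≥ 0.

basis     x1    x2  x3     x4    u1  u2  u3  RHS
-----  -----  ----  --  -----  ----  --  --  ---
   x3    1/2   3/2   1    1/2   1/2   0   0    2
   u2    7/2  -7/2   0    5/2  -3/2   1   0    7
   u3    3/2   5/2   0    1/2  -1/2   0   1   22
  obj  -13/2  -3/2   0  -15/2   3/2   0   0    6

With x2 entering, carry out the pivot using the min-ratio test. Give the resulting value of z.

Ratio test on column x2 — row 1: 2/(3/2) = 4/3; row 2: entry -7/2 ≤ 0; row 3: 22/(5/2) = 44/5. Minimum is 4/3 at row 1 (x3 leaves); pivot element 3/2.
Pivot on row 1; the obj-row RHS becomes 6 − (-3/2)·(4/3) = 8.

8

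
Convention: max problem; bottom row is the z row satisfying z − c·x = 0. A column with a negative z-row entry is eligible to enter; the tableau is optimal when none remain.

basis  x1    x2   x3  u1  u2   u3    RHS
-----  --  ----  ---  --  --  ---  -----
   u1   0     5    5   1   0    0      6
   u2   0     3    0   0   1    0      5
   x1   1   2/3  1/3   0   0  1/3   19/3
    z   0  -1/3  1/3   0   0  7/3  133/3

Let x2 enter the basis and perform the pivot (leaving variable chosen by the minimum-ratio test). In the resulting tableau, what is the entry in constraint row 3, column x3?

-1/3

Ratio test on column x2 — row 1: 6/5 = 6/5; row 2: 5/3 = 5/3; row 3: (19/3)/(2/3) = 19/2. Minimum is 6/5 at row 1 (u1 leaves); pivot element 5.
Divide row 1 by 5; eliminate column x2 from the other rows.
Row 3 update in column x3: 1/3 − (2/3)·1 = -1/3.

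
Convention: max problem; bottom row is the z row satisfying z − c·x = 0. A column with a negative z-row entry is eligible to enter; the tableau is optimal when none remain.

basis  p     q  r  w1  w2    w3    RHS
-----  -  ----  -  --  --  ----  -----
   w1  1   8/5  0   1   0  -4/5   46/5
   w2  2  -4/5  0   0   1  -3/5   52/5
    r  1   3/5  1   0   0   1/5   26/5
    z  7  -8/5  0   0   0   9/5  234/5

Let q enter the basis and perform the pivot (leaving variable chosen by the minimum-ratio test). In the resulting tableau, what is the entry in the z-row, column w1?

1

Ratio test on column q — row 1: (46/5)/(8/5) = 23/4; row 2: entry -4/5 ≤ 0; row 3: (26/5)/(3/5) = 26/3. Minimum is 23/4 at row 1 (w1 leaves); pivot element 8/5.
Divide row 1 by 8/5; eliminate column q from the other rows.
z-row update in column w1: 0 − (-8/5)·(5/8) = 1.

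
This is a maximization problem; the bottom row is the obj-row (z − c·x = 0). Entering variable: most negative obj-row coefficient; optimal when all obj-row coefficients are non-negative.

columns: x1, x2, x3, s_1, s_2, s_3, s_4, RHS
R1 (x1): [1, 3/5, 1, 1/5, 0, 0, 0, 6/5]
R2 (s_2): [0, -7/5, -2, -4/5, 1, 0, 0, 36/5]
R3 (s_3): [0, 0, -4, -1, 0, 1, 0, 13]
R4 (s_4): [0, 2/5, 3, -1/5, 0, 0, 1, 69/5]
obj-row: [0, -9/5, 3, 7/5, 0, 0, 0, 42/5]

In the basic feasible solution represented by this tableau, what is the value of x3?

0

x3 is not in the basis, so in the current basic feasible solution x3 = 0.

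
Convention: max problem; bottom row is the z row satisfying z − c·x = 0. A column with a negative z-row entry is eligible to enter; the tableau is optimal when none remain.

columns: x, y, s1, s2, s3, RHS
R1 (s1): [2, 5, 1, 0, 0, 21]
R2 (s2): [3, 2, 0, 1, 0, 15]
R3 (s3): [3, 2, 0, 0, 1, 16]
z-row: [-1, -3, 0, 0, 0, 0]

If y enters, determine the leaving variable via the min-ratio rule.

s1

Column y entries and ratios — s1: 21/5 = 21/5; s2: 15/2 = 15/2; s3: 16/2 = 8.
Smallest ratio is 21/5 in the row of s1, so s1 leaves.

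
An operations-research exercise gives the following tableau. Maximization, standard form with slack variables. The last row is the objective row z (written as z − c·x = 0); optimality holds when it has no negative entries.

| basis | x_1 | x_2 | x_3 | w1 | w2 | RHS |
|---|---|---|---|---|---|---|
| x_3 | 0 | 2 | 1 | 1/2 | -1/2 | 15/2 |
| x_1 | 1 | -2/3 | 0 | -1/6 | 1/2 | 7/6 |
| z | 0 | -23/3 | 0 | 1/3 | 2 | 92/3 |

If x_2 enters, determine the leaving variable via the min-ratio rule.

x_3

Column x_2 entries and ratios — x_3: (15/2)/2 = 15/4; x_1: -2/3 ≤ 0, skip.
Smallest ratio is 15/4 in the row of x_3, so x_3 leaves.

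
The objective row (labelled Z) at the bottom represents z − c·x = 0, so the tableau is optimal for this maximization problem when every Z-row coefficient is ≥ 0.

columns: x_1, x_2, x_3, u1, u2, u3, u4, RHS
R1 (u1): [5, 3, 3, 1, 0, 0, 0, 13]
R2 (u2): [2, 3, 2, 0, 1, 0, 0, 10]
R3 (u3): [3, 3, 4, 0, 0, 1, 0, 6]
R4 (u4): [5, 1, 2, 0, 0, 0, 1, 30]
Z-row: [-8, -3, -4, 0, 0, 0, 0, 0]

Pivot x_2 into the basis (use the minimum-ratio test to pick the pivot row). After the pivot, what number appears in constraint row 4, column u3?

Ratio test on column x_2 — row 1: 13/3 = 13/3; row 2: 10/3 = 10/3; row 3: 6/3 = 2; row 4: 30/1 = 30. Minimum is 2 at row 3 (u3 leaves); pivot element 3.
Divide row 3 by 3; eliminate column x_2 from the other rows.
Row 4 update in column u3: 0 − 1·(1/3) = -1/3.

-1/3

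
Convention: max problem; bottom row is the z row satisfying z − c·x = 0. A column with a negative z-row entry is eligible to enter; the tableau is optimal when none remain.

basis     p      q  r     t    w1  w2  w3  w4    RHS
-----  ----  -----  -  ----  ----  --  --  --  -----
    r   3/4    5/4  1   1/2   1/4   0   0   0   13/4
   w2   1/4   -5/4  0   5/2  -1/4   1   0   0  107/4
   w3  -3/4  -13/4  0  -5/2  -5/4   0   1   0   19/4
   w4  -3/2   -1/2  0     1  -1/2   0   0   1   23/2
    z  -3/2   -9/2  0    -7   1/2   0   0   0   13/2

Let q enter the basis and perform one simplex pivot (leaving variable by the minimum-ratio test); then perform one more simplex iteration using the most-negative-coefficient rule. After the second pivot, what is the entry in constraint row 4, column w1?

Ratio test on column q — row 1: (13/4)/(5/4) = 13/5; row 2: entry -5/4 ≤ 0; row 3: entry -13/4 ≤ 0; row 4: entry -1/2 ≤ 0. Minimum is 13/5 at row 1 (r leaves); pivot element 5/4.
Divide row 1 by 5/4; eliminate column q from the other rows.
Second iteration: most negative z-row entry is -26/5 in column t, so t enters.
Ratio test on column t — row 1: (13/5)/(2/5) = 13/2; row 2: 30/3 = 10; row 3: entry -6/5 ≤ 0; row 4: (64/5)/(6/5) = 32/3. Minimum is 13/2 at row 1 (q leaves); pivot element 2/5.
Divide row 1 by 2/5; eliminate column t from the other rows.
After both pivots, the entry at constraint row 4, column w1 is -1.

-1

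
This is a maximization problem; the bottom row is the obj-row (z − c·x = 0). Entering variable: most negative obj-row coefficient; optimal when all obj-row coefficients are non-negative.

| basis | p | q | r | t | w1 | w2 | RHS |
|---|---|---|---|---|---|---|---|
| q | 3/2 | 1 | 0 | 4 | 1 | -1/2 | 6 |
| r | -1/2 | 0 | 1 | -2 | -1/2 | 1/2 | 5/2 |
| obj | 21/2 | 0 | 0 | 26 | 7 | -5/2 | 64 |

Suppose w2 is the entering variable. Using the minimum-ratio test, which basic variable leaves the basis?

Column w2 entries and ratios — q: -1/2 ≤ 0, skip; r: (5/2)/(1/2) = 5.
Smallest ratio is 5 in the row of r, so r leaves.

r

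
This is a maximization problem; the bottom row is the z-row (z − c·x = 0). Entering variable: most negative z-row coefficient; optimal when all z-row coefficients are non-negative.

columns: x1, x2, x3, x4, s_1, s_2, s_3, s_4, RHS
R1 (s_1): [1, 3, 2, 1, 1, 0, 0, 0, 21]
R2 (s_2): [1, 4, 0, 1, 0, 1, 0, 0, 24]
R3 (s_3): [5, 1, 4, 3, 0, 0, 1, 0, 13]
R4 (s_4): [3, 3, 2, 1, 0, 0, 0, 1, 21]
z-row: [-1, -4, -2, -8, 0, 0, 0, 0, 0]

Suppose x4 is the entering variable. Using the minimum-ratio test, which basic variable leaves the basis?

Column x4 entries and ratios — s_1: 21/1 = 21; s_2: 24/1 = 24; s_3: 13/3 = 13/3; s_4: 21/1 = 21.
Smallest ratio is 13/3 in the row of s_3, so s_3 leaves.

s_3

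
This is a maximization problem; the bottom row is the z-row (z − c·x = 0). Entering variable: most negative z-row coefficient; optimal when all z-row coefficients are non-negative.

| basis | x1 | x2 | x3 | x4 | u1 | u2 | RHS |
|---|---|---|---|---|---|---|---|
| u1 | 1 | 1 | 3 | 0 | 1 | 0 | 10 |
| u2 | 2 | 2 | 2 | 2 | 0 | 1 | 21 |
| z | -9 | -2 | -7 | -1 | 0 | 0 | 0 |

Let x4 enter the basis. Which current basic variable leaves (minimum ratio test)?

u2

Column x4 entries and ratios — u1: 0 ≤ 0, skip; u2: 21/2 = 21/2.
Smallest ratio is 21/2 in the row of u2, so u2 leaves.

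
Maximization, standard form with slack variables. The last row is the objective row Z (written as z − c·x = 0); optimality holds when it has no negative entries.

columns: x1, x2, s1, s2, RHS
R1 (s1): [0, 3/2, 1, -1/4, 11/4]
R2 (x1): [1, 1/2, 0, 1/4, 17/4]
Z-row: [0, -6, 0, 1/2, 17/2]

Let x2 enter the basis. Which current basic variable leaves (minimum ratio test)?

Column x2 entries and ratios — s1: (11/4)/(3/2) = 11/6; x1: (17/4)/(1/2) = 17/2.
Smallest ratio is 11/6 in the row of s1, so s1 leaves.

s1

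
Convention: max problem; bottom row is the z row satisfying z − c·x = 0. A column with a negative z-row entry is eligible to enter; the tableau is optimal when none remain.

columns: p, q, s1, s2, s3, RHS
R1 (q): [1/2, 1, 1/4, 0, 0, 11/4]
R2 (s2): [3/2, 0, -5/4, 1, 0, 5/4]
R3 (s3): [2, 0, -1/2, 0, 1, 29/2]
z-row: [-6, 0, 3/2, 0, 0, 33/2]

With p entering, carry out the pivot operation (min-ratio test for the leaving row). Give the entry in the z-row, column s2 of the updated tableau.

4

Ratio test on column p — row 1: (11/4)/(1/2) = 11/2; row 2: (5/4)/(3/2) = 5/6; row 3: (29/2)/2 = 29/4. Minimum is 5/6 at row 2 (s2 leaves); pivot element 3/2.
Divide row 2 by 3/2; eliminate column p from the other rows.
z-row update in column s2: 0 − (-6)·(2/3) = 4.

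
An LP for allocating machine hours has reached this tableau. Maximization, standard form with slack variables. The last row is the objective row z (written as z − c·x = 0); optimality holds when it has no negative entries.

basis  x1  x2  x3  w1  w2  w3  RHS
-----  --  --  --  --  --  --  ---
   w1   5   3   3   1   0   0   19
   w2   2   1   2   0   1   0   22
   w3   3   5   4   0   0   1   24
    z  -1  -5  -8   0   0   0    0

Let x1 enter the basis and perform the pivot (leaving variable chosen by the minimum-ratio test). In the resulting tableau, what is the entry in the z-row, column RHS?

Ratio test on column x1 — row 1: 19/5 = 19/5; row 2: 22/2 = 11; row 3: 24/3 = 8. Minimum is 19/5 at row 1 (w1 leaves); pivot element 5.
Divide row 1 by 5; eliminate column x1 from the other rows.
z-row update in column RHS: 0 − (-1)·(19/5) = 19/5.

19/5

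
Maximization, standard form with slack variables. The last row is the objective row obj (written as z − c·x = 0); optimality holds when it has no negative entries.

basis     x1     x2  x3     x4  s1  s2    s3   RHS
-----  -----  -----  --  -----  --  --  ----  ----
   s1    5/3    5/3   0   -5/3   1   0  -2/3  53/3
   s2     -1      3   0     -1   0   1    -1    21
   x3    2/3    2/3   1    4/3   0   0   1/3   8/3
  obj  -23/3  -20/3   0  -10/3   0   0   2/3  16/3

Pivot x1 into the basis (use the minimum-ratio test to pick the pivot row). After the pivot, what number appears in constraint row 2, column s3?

-1/2

Ratio test on column x1 — row 1: (53/3)/(5/3) = 53/5; row 2: entry -1 ≤ 0; row 3: (8/3)/(2/3) = 4. Minimum is 4 at row 3 (x3 leaves); pivot element 2/3.
Divide row 3 by 2/3; eliminate column x1 from the other rows.
Row 2 update in column s3: -1 − (-1)·(1/2) = -1/2.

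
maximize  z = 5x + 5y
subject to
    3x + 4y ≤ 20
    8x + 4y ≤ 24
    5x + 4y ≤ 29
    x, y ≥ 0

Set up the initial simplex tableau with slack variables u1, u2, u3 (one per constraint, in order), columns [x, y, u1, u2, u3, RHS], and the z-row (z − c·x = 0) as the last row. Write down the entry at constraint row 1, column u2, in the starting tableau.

Slack u2 belongs to constraint 2; its column is the unit vector e_2, so the entry in row 1 is 0.

0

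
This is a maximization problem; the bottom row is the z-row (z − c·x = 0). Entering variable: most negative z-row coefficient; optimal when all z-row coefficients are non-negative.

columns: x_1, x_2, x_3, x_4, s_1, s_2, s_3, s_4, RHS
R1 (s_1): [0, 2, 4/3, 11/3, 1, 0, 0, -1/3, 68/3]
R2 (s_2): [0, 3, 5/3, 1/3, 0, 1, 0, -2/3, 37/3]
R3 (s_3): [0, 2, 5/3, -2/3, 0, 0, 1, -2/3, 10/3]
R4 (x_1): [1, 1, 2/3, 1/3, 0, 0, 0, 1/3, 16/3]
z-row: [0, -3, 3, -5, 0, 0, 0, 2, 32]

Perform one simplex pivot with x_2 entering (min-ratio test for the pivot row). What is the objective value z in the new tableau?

37

Ratio test on column x_2 — row 1: (68/3)/2 = 34/3; row 2: (37/3)/3 = 37/9; row 3: (10/3)/2 = 5/3; row 4: (16/3)/1 = 16/3. Minimum is 5/3 at row 3 (s_3 leaves); pivot element 2.
Pivot on row 3; the z-row RHS becomes 32 − (-3)·(5/3) = 37.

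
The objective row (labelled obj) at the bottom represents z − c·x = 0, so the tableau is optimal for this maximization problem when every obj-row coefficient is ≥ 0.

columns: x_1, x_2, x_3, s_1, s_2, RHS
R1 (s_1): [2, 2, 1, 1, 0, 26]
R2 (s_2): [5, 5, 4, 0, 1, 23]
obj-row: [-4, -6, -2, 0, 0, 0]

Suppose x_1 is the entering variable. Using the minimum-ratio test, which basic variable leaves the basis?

Column x_1 entries and ratios — s_1: 26/2 = 13; s_2: 23/5 = 23/5.
Smallest ratio is 23/5 in the row of s_2, so s_2 leaves.

s_2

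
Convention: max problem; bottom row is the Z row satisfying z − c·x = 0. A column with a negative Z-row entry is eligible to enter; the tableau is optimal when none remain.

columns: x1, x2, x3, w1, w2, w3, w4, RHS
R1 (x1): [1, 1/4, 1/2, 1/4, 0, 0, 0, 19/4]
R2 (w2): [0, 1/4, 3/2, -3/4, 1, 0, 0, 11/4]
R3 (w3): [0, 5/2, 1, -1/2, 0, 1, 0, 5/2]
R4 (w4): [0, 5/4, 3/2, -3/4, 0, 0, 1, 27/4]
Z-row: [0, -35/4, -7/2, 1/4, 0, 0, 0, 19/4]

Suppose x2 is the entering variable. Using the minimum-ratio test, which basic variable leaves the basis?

w3

Column x2 entries and ratios — x1: (19/4)/(1/4) = 19; w2: (11/4)/(1/4) = 11; w3: (5/2)/(5/2) = 1; w4: (27/4)/(5/4) = 27/5.
Smallest ratio is 1 in the row of w3, so w3 leaves.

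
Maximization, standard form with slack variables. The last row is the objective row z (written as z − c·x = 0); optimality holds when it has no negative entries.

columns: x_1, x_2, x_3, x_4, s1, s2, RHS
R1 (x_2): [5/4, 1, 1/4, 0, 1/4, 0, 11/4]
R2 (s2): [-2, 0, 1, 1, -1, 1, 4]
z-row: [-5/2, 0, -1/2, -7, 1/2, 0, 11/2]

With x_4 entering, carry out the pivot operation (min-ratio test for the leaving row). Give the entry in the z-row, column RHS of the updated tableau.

67/2

Ratio test on column x_4 — row 1: entry 0 ≤ 0; row 2: 4/1 = 4. Minimum is 4 at row 2 (s2 leaves); pivot element 1.
Divide row 2 by 1; eliminate column x_4 from the other rows.
z-row update in column RHS: 11/2 − (-7)·4 = 67/2.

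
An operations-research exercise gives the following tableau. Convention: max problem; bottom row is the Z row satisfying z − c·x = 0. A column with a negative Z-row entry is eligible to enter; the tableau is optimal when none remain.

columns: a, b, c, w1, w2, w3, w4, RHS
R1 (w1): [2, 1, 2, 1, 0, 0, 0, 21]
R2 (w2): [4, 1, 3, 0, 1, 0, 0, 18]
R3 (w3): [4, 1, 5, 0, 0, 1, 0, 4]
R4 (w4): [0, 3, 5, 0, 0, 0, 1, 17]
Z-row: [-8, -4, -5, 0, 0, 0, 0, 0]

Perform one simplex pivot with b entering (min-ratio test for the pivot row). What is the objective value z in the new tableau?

Ratio test on column b — row 1: 21/1 = 21; row 2: 18/1 = 18; row 3: 4/1 = 4; row 4: 17/3 = 17/3. Minimum is 4 at row 3 (w3 leaves); pivot element 1.
Pivot on row 3; the Z-row RHS becomes 0 − (-4)·4 = 16.

16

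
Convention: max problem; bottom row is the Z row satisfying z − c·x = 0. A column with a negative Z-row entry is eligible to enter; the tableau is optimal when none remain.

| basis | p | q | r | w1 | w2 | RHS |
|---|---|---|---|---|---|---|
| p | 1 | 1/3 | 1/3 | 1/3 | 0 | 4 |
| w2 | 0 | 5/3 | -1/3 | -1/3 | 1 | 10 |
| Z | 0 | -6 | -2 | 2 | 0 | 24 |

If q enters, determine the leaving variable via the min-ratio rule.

Column q entries and ratios — p: 4/(1/3) = 12; w2: 10/(5/3) = 6.
Smallest ratio is 6 in the row of w2, so w2 leaves.

w2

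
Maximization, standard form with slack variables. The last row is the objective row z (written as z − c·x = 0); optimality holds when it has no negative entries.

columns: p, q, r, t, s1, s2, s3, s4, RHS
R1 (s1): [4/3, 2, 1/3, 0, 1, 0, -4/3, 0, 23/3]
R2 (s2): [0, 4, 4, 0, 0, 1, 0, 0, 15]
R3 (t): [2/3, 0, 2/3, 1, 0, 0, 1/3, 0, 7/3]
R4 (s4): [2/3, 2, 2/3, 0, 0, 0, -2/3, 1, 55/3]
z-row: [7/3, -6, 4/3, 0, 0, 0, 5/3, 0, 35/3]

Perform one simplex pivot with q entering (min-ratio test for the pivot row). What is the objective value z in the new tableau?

Ratio test on column q — row 1: (23/3)/2 = 23/6; row 2: 15/4 = 15/4; row 3: entry 0 ≤ 0; row 4: (55/3)/2 = 55/6. Minimum is 15/4 at row 2 (s2 leaves); pivot element 4.
Pivot on row 2; the z-row RHS becomes 35/3 − (-6)·(15/4) = 205/6.

205/6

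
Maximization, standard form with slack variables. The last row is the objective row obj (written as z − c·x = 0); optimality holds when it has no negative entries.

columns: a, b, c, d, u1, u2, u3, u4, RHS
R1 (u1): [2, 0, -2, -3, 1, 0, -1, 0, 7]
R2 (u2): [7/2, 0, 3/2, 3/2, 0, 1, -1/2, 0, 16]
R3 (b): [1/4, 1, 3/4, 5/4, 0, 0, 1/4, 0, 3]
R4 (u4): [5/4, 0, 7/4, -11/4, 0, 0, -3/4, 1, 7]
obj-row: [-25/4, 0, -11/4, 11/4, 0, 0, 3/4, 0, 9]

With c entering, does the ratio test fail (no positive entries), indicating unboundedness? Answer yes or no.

Column c has positive entries in row(s) 2, 3, 4, so the ratio test bounds it — not unbounded.

no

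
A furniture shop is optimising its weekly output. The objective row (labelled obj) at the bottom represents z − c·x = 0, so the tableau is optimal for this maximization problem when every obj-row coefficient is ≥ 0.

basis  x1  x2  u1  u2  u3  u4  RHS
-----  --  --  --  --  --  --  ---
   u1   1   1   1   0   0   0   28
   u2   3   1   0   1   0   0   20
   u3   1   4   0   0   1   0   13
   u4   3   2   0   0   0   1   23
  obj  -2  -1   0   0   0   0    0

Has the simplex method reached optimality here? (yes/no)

The obj-row has a negative entry -2 in column x1, so it is not optimal.

no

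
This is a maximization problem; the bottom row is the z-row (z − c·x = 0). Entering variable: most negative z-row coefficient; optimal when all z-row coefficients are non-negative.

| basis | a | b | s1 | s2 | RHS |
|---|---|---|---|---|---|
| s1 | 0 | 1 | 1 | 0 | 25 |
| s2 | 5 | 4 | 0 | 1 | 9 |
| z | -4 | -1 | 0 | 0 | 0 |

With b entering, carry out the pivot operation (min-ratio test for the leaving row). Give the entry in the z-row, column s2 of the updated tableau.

1/4

Ratio test on column b — row 1: 25/1 = 25; row 2: 9/4 = 9/4. Minimum is 9/4 at row 2 (s2 leaves); pivot element 4.
Divide row 2 by 4; eliminate column b from the other rows.
z-row update in column s2: 0 − (-1)·(1/4) = 1/4.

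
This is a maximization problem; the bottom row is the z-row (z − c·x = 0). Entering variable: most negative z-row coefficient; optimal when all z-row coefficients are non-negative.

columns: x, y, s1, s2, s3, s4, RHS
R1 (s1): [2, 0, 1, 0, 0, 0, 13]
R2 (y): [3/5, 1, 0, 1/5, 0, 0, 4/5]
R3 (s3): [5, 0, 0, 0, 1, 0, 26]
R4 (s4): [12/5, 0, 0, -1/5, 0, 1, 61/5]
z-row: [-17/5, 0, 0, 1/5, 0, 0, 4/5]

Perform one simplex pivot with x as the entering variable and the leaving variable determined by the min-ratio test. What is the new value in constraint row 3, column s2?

-5/3

Ratio test on column x — row 1: 13/2 = 13/2; row 2: (4/5)/(3/5) = 4/3; row 3: 26/5 = 26/5; row 4: (61/5)/(12/5) = 61/12. Minimum is 4/3 at row 2 (y leaves); pivot element 3/5.
Divide row 2 by 3/5; eliminate column x from the other rows.
Row 3 update in column s2: 0 − 5·(1/3) = -5/3.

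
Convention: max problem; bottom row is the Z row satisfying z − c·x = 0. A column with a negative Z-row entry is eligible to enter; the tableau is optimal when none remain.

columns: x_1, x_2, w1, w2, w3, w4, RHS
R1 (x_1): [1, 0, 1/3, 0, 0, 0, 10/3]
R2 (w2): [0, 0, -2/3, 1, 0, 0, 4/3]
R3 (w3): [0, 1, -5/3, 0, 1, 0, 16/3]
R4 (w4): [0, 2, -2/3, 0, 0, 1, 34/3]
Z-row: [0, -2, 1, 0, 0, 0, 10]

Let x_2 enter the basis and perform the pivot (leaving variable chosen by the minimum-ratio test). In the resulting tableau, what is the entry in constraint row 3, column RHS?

16/3

Ratio test on column x_2 — row 1: entry 0 ≤ 0; row 2: entry 0 ≤ 0; row 3: (16/3)/1 = 16/3; row 4: (34/3)/2 = 17/3. Minimum is 16/3 at row 3 (w3 leaves); pivot element 1.
Divide row 3 by 1; eliminate column x_2 from the other rows.
In the new row 3, the RHS entry is the old entry divided by the pivot: (16/3)/1 = 16/3.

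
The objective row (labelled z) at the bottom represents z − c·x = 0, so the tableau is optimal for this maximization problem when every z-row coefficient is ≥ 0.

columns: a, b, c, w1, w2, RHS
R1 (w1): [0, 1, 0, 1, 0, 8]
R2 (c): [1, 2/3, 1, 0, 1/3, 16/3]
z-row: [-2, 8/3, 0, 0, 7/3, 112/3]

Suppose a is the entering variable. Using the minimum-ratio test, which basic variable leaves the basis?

Column a entries and ratios — w1: 0 ≤ 0, skip; c: (16/3)/1 = 16/3.
Smallest ratio is 16/3 in the row of c, so c leaves.

c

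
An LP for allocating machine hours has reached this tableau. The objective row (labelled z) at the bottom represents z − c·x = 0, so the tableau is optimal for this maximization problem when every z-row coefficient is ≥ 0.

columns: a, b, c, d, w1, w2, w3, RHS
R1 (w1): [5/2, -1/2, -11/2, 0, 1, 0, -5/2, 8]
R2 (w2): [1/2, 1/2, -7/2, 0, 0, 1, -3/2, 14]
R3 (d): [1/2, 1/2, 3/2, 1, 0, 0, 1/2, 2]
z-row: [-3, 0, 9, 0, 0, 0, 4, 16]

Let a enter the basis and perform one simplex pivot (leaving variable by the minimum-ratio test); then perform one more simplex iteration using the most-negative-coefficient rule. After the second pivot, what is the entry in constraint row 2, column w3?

-2

Ratio test on column a — row 1: 8/(5/2) = 16/5; row 2: 14/(1/2) = 28; row 3: 2/(1/2) = 4. Minimum is 16/5 at row 1 (w1 leaves); pivot element 5/2.
Divide row 1 by 5/2; eliminate column a from the other rows.
Second iteration: most negative z-row entry is -3/5 in column b, so b enters.
Ratio test on column b — row 1: entry -1/5 ≤ 0; row 2: (62/5)/(3/5) = 62/3; row 3: (2/5)/(3/5) = 2/3. Minimum is 2/3 at row 3 (d leaves); pivot element 3/5.
Divide row 3 by 3/5; eliminate column b from the other rows.
After both pivots, the entry at constraint row 2, column w3 is -2.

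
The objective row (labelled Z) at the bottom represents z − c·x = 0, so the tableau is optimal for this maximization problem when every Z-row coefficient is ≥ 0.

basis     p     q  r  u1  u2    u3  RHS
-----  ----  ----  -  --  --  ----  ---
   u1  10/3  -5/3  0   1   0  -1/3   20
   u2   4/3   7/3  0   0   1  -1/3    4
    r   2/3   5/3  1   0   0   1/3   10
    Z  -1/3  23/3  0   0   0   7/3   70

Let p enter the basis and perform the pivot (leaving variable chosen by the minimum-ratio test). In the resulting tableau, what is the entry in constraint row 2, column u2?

Ratio test on column p — row 1: 20/(10/3) = 6; row 2: 4/(4/3) = 3; row 3: 10/(2/3) = 15. Minimum is 3 at row 2 (u2 leaves); pivot element 4/3.
Divide row 2 by 4/3; eliminate column p from the other rows.
In the new row 2, the u2 entry is the old entry divided by the pivot: 1/(4/3) = 3/4.

3/4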